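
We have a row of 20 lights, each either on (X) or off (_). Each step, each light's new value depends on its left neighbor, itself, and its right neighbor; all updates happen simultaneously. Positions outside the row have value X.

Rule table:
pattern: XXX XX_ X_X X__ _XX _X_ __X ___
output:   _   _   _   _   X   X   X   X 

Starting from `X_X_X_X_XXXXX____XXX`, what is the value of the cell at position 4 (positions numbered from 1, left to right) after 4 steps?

X

step 1: __X_X_X_X_____XXXX__
step 2: _XX_X_X_X_XXXXX____X
step 3: _X__X_X_X_X_____XXXX
step 4: _X_XX_X_X_X_XXXXX___
position 4 holds X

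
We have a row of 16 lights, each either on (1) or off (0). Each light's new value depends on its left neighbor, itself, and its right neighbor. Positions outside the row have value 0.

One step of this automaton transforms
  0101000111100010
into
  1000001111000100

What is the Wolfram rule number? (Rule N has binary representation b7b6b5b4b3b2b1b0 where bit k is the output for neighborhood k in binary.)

138

position 8: 111 → 1  (bit 7 = 1)
position 10: 110 → 0  (bit 6 = 0)
position 2: 101 → 0  (bit 5 = 0)
position 4: 100 → 0  (bit 4 = 0)
position 7: 011 → 1  (bit 3 = 1)
position 1: 010 → 0  (bit 2 = 0)
position 0: 001 → 1  (bit 1 = 1)
position 5: 000 → 0  (bit 0 = 0)
bits b7..b0 = 10001010 = 138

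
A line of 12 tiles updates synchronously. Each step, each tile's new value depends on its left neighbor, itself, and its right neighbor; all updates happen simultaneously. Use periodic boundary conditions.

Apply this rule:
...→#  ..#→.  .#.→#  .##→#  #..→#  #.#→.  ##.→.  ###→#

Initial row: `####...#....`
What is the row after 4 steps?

#.#.#..#..#.

step 1: ###.##.####.
step 2: ##..#..###..
step 3: #.#.##.##.#.
step 4: #.#.#..#..#.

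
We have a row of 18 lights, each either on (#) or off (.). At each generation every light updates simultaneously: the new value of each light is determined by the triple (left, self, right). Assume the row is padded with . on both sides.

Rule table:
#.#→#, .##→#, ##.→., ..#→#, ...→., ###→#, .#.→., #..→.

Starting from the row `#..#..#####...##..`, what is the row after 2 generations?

.#..#####...##....

..#..#####...##...
.#..#####...##....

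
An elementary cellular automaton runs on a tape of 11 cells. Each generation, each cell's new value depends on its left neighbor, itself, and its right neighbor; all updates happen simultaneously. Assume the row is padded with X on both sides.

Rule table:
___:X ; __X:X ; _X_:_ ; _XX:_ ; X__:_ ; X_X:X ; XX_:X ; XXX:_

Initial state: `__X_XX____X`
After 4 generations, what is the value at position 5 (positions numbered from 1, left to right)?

generation 1: _X_X_X_XXX_
generation 2: X_X_X_X__XX
generation 3: XX_X_X__X__
generation 4: _XX_X__X__X
position 5 holds X

X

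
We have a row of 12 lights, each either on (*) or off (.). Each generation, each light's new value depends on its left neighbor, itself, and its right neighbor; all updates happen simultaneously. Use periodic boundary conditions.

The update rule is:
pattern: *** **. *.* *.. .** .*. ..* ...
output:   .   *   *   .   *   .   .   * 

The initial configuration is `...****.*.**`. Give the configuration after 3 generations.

.*.*..**.***
*.*...****.*
**..*.*..***

**..*.*..***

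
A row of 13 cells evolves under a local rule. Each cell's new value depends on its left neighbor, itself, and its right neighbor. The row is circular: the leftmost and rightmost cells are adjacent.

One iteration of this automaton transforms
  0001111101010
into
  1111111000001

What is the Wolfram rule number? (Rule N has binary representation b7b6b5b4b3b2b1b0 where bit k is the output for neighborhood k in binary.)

position 4: 111 → 1  (bit 7 = 1)
position 7: 110 → 0  (bit 6 = 0)
position 8: 101 → 0  (bit 5 = 0)
position 12: 100 → 1  (bit 4 = 1)
position 3: 011 → 1  (bit 3 = 1)
position 9: 010 → 0  (bit 2 = 0)
position 2: 001 → 1  (bit 1 = 1)
position 0: 000 → 1  (bit 0 = 1)
bits b7..b0 = 10011011 = 155

155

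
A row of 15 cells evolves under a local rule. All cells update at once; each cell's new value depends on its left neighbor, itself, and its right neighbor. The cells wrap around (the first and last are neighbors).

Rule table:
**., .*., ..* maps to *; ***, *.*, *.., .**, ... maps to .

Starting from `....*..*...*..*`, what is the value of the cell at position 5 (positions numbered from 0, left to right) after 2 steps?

...**.**..**.**
..*.*..*.*.*..*
position 5 holds .

.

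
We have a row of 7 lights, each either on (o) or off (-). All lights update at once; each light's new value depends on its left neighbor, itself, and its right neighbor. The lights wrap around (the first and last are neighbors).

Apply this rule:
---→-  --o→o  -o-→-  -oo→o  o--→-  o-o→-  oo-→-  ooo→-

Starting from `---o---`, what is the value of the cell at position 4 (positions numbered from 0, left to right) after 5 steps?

-

step 1: --o----
step 2: -o-----
step 3: o------
step 4: ------o
step 5: -----o-
position 4 holds -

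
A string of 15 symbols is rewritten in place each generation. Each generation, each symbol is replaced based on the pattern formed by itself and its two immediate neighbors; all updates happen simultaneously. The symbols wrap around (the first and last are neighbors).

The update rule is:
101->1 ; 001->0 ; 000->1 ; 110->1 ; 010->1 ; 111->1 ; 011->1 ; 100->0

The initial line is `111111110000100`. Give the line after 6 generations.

111111111111100

111111110110100
111111111111100
111111111111100  (fixed point — unchanged through generation 6)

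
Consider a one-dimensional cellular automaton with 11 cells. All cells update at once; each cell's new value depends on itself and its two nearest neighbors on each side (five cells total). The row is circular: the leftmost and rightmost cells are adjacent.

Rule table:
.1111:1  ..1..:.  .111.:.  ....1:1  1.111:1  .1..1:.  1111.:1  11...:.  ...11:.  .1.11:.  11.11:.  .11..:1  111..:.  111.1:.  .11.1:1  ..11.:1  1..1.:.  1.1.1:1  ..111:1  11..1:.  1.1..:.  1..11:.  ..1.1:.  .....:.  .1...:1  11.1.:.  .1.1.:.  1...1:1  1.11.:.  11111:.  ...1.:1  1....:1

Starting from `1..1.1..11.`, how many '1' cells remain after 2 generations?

4

........11.
1.....1.11.
count of 1: 4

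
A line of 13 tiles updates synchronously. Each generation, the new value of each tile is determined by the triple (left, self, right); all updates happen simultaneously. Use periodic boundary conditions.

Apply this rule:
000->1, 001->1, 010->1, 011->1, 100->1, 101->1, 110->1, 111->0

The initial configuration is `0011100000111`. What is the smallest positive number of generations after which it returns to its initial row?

2

1110111111101
0011100000111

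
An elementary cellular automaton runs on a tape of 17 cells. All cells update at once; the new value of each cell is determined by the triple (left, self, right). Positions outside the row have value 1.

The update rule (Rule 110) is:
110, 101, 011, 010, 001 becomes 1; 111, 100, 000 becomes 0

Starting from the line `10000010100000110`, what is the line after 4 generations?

10110111101101011

10000111100001111
10001100100011000
10011101100111001
10110111101101011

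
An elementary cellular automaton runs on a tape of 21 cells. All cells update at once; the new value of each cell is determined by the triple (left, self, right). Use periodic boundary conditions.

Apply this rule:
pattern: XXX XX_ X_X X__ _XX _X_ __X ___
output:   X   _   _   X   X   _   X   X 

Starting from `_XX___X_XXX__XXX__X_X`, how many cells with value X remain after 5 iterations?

iteration 1: _X_XXX__XX_XXXX_XX___
iteration 2: X__XX_XXX__XXX__X_XXX
iteration 3: _XXX__XX_XXXX_XX__XXX
iteration 4: _XX_XXX__XXX__X_XXXX_
iteration 5: XX__XX_XXXX_XX__XXX_X
count of X: 14

14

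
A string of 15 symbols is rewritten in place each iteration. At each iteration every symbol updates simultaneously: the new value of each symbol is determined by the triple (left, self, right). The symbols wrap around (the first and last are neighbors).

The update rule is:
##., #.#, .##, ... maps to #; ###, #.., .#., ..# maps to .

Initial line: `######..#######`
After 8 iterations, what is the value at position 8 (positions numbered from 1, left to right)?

.....#..#......
####......#####
...#.####.#....
##..##..##..###
.#..##..##..#..
....##..##....#
.##.##..##.##..
.#####..#####.#
position 8 holds .

.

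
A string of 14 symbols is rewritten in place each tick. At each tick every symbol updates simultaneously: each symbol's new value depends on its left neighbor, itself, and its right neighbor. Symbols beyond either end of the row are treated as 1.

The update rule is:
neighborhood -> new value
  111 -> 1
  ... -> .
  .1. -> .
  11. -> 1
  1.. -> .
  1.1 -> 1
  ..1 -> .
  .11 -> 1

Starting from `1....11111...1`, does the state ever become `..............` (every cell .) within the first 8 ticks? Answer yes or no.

no

tick 1: 1....11111...1  (fixed point — unchanged through tick 8)
tick 8 is 1....11111...1, still not uniform .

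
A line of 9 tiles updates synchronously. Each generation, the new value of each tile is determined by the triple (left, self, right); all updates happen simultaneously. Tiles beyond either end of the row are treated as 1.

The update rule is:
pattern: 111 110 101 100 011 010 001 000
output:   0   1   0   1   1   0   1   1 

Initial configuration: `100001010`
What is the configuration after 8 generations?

generation 1: 111110000
generation 2: 000011111
generation 3: 111110000  (repeats generation 1; period 2)
generation 8: 000011111

000011111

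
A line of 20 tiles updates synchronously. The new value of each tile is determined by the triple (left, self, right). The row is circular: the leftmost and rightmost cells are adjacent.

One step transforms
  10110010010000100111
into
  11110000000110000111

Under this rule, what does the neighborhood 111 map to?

1

At position 18 the neighborhood is 111; the next row has 1 there.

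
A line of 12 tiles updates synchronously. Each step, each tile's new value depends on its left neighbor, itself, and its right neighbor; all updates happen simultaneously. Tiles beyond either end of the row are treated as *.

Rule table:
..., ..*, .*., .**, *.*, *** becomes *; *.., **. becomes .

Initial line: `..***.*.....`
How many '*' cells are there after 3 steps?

.***.**.****
***.**.*****
**.**.******
count of *: 10

10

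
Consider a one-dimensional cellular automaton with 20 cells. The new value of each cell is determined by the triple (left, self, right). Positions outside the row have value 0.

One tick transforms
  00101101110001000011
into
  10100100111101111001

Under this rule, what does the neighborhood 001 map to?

0

At position 1 the neighborhood is 001; the next row has 0 there.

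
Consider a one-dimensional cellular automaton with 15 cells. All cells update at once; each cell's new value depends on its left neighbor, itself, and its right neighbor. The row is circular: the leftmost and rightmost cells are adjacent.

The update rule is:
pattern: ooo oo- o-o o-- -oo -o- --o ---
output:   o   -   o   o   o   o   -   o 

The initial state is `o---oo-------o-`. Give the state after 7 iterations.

ooo-o-oooooo-oo
oo-oooooooo-ooo
o-oooooooo-oooo
-oooooooo-ooooo
oooooooo-ooooo-
ooooooo-ooooo-o
oooooo-ooooo-oo

oooooo-ooooo-oo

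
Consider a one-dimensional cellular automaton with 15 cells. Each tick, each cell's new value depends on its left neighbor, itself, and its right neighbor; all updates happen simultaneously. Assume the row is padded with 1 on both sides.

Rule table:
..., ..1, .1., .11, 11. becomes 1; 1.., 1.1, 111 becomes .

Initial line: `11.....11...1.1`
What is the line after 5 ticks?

tick 1: .1.111111.111.1
tick 2: .1.1....1.1.1.1
tick 3: .1.1.1111.1.1.1
tick 4: .1.1.1..1.1.1.1
tick 5: .1.1.1.11.1.1.1

.1.1.1.11.1.1.1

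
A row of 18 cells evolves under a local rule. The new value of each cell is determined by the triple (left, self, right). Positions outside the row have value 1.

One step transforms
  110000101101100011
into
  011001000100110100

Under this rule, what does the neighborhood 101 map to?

At position 7 the neighborhood is 101; the next row has 0 there.

0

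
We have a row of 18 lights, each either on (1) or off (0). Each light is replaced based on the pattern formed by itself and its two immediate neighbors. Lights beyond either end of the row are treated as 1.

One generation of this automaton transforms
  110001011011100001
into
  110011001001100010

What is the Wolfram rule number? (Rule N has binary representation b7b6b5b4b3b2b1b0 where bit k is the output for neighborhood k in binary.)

position 0: 111 → 1  (bit 7 = 1)
position 1: 110 → 1  (bit 6 = 1)
position 6: 101 → 0  (bit 5 = 0)
position 2: 100 → 0  (bit 4 = 0)
position 7: 011 → 0  (bit 3 = 0)
position 5: 010 → 1  (bit 2 = 1)
position 4: 001 → 1  (bit 1 = 1)
position 3: 000 → 0  (bit 0 = 0)
bits b7..b0 = 11000110 = 198

198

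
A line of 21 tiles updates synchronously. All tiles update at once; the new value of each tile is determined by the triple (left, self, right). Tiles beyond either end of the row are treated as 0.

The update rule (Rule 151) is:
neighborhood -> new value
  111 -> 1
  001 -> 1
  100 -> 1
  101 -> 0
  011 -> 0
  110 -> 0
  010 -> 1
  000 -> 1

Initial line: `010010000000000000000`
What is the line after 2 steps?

011111111111111111110

111111111111111111111
011111111111111111110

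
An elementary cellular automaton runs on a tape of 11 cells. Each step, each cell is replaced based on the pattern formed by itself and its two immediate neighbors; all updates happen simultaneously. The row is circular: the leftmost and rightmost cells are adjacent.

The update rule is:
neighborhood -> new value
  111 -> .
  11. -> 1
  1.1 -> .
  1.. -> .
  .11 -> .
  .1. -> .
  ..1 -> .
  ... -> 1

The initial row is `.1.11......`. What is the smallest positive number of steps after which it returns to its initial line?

....1.11111
.11.......1
..1.11111..
1.......1.1
1.11111....
......1.11.
11111....1.
....1.11...
111....1.11
..1.11.....
1....1.1111
1.11.......
...1.11111.
11.......1.
.1.11111...
.......1.11
.11111....1
.....1.11..
1111....1.1
...1.11....
11....1.111
.1.11......

22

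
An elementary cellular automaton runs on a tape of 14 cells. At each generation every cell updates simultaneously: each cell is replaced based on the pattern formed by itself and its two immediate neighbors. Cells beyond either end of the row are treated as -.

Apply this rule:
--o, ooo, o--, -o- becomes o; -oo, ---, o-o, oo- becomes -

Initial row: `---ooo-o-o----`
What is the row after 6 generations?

-o-oo---ooo--o

generation 1: --o-o--o-oo---
generation 2: -oo-oooo---o--
generation 3: o----oo-o-ooo-
generation 4: oo--o---o--o-o
generation 5: --oooo-ooooo-o
generation 6: -o-oo---ooo--o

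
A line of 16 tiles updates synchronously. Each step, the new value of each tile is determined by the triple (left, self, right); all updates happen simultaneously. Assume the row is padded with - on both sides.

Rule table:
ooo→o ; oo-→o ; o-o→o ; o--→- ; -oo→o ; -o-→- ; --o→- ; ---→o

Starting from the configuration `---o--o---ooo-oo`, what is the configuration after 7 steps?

ooooooo--ooooooo

oo------o-oooooo
oo-oooo--ooooooo
ooooooo--ooooooo
ooooooo--ooooooo  (fixed point — unchanged through step 7)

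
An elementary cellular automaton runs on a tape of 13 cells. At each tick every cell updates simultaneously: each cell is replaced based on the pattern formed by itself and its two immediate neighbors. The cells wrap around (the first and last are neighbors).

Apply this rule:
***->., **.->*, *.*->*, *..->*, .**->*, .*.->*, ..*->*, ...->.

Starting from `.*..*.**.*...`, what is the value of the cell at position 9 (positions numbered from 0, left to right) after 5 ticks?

.

***********..
*.........***
**.......**..
***.....*****
..**...**....
position 9 holds .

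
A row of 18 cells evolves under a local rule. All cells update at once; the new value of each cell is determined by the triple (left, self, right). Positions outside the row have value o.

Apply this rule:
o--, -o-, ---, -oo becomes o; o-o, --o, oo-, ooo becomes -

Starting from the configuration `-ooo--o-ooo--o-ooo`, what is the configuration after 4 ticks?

-oo-o-o-oo-o-o-oo-

-o--o-o-o--o-o-o--
-oo-o-o-oo-o-o-oo-
-o--o-o-o--o-o-o--  (repeats tick 1; period 2)
tick 4: -oo-o-o-oo-o-o-oo-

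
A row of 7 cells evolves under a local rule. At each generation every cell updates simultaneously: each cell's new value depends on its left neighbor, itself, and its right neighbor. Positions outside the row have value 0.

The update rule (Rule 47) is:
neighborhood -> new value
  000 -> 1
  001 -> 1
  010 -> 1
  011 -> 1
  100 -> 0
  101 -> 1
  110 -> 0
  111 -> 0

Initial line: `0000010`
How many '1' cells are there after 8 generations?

generation 1: 1111110
generation 2: 1000000
generation 3: 1011111
generation 4: 1110000
generation 5: 1000111
generation 6: 1011100
generation 7: 1110001
generation 8: 1000111
count of 1: 4

4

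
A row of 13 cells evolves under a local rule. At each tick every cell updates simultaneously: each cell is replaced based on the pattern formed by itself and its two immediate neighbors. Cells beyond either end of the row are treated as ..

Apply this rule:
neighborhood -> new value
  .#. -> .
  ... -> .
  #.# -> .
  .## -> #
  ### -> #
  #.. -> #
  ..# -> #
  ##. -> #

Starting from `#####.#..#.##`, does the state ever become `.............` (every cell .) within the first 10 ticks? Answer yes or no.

#####..##..##
#############
#############  (fixed point — unchanged through tick 10)
tick 10 is #############, still not uniform .

no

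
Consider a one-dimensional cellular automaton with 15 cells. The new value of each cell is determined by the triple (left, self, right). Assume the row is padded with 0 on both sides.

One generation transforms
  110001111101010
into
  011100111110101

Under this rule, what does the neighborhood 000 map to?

At position 3 the neighborhood is 000; the next row has 1 there.

1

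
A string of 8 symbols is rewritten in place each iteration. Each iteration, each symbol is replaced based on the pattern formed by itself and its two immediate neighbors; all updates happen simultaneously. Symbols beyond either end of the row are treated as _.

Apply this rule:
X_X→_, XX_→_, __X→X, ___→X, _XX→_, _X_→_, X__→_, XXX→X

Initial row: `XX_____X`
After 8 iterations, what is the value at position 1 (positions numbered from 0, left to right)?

___XXXX_
XXX_XX__
_X_____X
X__XXXX_
__X_XX__
XX_____X  (repeats iteration 0; period 6)
iteration 8: XXX_XX__
position 1 holds X

X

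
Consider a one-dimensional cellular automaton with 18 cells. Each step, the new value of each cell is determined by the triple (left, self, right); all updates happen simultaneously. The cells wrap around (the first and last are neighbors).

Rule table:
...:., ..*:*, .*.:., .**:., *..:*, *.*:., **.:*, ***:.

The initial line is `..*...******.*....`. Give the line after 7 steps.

..*........*.*...*

.*.*.*.....*..*...
*.....*...*.**.*..
.*...*.*.*...*..**
..*.*.....*.*.**.*
**...*...*.....*..
.**.*.*.*.*...*.**
..*........*.*...*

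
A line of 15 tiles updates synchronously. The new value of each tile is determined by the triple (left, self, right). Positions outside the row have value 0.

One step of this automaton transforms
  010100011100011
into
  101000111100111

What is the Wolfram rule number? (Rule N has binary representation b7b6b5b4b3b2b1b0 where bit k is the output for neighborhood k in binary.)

234

position 8: 111 → 1  (bit 7 = 1)
position 9: 110 → 1  (bit 6 = 1)
position 2: 101 → 1  (bit 5 = 1)
position 4: 100 → 0  (bit 4 = 0)
position 7: 011 → 1  (bit 3 = 1)
position 1: 010 → 0  (bit 2 = 0)
position 0: 001 → 1  (bit 1 = 1)
position 5: 000 → 0  (bit 0 = 0)
bits b7..b0 = 11101010 = 234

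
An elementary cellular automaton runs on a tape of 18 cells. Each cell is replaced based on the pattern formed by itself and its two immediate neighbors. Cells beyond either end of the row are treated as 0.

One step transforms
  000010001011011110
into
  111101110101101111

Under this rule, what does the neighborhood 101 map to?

1

At position 9 the neighborhood is 101; the next row has 1 there.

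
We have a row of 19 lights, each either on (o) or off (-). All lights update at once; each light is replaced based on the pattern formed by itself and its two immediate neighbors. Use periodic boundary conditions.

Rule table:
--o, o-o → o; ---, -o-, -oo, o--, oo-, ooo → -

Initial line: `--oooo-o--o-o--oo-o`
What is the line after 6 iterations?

-o--o-o--o--o--o---

iteration 1: -o----o--o-o--o--o-
iteration 2: o----o--o-o--o--o--
iteration 3: ----o--o-o--o--o--o
iteration 4: ---o--o-o--o--o--o-
iteration 5: --o--o-o--o--o--o--
iteration 6: -o--o-o--o--o--o---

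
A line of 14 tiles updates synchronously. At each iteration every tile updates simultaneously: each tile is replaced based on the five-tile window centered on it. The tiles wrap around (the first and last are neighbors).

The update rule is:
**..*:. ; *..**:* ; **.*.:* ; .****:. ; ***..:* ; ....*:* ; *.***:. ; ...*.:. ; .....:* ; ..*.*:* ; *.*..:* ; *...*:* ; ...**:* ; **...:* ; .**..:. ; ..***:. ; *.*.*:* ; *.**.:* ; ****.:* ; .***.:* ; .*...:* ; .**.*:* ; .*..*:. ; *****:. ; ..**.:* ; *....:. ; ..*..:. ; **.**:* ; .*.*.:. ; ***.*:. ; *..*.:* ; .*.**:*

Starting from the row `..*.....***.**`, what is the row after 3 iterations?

iteration 1: .*.*.***.*.**.
iteration 2: **.**.*.****..
iteration 3: ********..**.*

********..**.*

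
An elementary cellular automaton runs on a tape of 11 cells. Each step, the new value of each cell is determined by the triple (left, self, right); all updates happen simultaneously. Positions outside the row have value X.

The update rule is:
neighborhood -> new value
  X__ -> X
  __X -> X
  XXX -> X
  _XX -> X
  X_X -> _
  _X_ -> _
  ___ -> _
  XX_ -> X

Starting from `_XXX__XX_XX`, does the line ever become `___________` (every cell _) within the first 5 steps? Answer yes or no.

no

_XXXXXXX_XX
_XXXXXXX_XX  (fixed point — unchanged through step 5)
step 5 is _XXXXXXX_XX, still not uniform _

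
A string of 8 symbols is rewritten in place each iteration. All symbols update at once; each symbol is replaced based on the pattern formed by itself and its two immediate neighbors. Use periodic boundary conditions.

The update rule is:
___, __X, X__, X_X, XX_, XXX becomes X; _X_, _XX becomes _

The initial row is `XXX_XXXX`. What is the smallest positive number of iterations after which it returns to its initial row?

8

XXXX_XXX
XXXXX_XX
XXXXXX_X
XXXXXXX_
_XXXXXXX
X_XXXXXX
XX_XXXXX
XXX_XXXX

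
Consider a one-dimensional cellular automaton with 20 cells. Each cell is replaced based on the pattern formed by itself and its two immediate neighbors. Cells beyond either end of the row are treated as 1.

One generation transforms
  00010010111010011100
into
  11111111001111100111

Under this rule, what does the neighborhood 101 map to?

At position 7 the neighborhood is 101; the next row has 1 there.

1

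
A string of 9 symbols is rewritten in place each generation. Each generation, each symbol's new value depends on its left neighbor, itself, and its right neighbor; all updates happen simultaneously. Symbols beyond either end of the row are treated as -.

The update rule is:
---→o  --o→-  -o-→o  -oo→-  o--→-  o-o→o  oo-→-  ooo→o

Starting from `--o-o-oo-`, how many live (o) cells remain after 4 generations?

o-oooo---
oo-oo--oo
--o------
o-o-ooooo
count of o: 7

7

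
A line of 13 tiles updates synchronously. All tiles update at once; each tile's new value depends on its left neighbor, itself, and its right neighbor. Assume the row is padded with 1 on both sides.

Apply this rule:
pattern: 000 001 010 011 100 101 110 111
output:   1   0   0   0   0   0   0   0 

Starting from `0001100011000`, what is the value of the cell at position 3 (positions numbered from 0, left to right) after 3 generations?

0

generation 1: 0100001000010
generation 2: 0001100011000  (repeats generation 0; period 2)
generation 3: 0100001000010
position 3 holds 0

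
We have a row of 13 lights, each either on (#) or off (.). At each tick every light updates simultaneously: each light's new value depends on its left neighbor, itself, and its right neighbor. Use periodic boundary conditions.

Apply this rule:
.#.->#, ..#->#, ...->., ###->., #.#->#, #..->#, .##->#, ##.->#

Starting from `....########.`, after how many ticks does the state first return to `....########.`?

tick 1: ...##......##
tick 2: #.####....###
tick 3: ###..##..##..
tick 4: #.###########
tick 5: ###..........
tick 6: #.##........#
tick 7: #####......##
tick 8: ....##....##.
tick 9: ...####..####
tick 10: #.##..####..#
tick 11: #######..####
tick 12: ......####...
tick 13: .....##..##..
tick 14: ....########.

14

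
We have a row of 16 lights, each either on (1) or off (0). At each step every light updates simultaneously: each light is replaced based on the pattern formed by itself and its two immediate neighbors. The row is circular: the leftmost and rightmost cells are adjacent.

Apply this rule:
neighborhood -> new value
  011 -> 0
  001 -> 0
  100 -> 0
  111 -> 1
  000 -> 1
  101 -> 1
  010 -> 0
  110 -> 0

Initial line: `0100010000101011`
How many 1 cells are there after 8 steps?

8

1001000110010100
0000010000001000
1111000111100011
1110010011001001
1100000000000000
0001111111111110
1100111111111100
0000011111111000
count of 1: 8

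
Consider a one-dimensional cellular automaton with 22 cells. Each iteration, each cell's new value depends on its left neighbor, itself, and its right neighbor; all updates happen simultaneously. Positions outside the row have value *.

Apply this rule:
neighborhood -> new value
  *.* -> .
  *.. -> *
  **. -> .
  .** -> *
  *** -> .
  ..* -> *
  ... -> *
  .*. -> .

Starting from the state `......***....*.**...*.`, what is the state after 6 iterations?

.........***....*..*..

*******..****..*.***..
.......***...**..*..**
********..****.**.***.
........***....*..*...
*********..****.**.***
.........***....*..*..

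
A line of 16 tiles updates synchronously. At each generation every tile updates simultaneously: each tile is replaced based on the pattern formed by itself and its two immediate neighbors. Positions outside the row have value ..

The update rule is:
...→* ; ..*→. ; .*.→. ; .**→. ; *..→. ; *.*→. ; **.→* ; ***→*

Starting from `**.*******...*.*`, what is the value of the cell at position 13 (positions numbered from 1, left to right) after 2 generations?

generation 1: .*..******.*....
generation 2: .....*****...***
position 13 holds .

.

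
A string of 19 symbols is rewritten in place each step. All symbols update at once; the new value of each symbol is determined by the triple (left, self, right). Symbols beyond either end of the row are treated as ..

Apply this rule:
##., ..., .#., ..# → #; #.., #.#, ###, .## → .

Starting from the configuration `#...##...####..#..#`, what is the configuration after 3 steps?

step 1: #.##.#.##...#.##.##
step 2: #..#.#..#.###..#..#
step 3: #.##.#.##...#.##.##

#.##.#.##...#.##.##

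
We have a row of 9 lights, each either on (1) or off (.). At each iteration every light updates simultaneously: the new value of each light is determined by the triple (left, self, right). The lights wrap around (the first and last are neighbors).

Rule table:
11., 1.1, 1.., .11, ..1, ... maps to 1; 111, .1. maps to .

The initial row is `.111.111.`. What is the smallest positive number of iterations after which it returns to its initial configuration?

iteration 1: 11.111.11
iteration 2: .111.111.

2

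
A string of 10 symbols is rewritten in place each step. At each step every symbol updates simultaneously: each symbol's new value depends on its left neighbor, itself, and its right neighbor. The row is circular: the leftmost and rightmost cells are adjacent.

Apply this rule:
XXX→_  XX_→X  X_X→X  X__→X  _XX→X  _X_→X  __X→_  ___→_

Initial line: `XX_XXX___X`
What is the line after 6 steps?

_XXX_XX__X
XX_XXXXX_X
_XXX___XXX
XX_XX__X_X
_XXXXX_XXX
XX___XXX_X

XX___XXX_X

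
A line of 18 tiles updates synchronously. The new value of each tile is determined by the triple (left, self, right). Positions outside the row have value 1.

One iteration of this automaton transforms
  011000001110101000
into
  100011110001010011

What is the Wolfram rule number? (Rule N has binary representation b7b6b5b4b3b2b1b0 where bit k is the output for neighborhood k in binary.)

position 9: 111 → 0  (bit 7 = 0)
position 2: 110 → 0  (bit 6 = 0)
position 0: 101 → 1  (bit 5 = 1)
position 3: 100 → 0  (bit 4 = 0)
position 1: 011 → 0  (bit 3 = 0)
position 12: 010 → 0  (bit 2 = 0)
position 7: 001 → 1  (bit 1 = 1)
position 4: 000 → 1  (bit 0 = 1)
bits b7..b0 = 00100011 = 35

35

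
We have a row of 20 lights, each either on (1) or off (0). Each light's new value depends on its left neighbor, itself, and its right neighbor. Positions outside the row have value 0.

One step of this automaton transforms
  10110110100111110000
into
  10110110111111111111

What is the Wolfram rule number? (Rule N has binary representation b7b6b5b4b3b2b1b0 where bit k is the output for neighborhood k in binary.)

position 12: 111 → 1  (bit 7 = 1)
position 3: 110 → 1  (bit 6 = 1)
position 1: 101 → 0  (bit 5 = 0)
position 9: 100 → 1  (bit 4 = 1)
position 2: 011 → 1  (bit 3 = 1)
position 0: 010 → 1  (bit 2 = 1)
position 10: 001 → 1  (bit 1 = 1)
position 17: 000 → 1  (bit 0 = 1)
bits b7..b0 = 11011111 = 223

223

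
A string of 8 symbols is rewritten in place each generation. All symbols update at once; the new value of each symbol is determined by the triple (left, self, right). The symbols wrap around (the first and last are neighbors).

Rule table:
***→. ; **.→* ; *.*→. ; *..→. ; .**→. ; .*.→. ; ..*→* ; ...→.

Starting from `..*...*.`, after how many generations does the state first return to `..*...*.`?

.*...*..
*...*...
...*...*
..*...*.

4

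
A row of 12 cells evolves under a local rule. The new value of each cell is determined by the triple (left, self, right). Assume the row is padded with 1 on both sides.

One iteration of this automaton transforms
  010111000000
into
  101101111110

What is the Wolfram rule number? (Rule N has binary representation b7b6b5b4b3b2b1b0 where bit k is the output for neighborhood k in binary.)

position 4: 111 → 0  (bit 7 = 0)
position 5: 110 → 1  (bit 6 = 1)
position 0: 101 → 1  (bit 5 = 1)
position 6: 100 → 1  (bit 4 = 1)
position 3: 011 → 1  (bit 3 = 1)
position 1: 010 → 0  (bit 2 = 0)
position 11: 001 → 0  (bit 1 = 0)
position 7: 000 → 1  (bit 0 = 1)
bits b7..b0 = 01111001 = 121

121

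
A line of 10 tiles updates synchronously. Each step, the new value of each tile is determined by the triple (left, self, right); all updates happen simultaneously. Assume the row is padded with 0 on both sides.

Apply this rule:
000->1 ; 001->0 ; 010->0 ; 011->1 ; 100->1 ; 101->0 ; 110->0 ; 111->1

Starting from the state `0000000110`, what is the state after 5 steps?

step 1: 1111110101
step 2: 1111100000
step 3: 1111011111
step 4: 1110011110
step 5: 1101011101

1101011101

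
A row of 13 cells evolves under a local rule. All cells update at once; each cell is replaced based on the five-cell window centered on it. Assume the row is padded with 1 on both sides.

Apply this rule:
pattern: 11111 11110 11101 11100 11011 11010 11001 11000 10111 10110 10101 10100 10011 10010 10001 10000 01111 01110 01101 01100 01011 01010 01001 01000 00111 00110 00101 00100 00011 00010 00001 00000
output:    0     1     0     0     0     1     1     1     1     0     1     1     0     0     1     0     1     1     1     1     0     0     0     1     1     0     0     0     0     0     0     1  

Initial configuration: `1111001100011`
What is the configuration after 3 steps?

step 1: 0010100111011
step 2: 1000100110011
step 3: 0110000011011

0110000011011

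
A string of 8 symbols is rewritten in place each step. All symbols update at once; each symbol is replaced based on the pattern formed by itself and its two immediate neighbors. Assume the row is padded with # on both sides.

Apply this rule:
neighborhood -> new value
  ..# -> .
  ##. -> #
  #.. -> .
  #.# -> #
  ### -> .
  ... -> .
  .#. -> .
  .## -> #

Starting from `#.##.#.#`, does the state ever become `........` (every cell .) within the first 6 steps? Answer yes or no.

#####.##
....###.
....#.##
.....##.
.....###
.....#..
step 6 is .....#.., still not uniform .

no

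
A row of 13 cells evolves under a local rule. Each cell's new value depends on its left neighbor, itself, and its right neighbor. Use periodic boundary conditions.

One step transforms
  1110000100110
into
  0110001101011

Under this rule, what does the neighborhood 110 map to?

1

At position 2 the neighborhood is 110; the next row has 1 there.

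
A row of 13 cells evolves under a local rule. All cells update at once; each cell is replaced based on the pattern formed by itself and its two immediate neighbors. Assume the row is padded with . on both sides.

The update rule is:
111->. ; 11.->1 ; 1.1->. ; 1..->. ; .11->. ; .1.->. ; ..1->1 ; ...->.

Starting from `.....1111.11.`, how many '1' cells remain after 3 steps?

3

step 1: ....1...1..1.
step 2: ...1...1..1..
step 3: ..1...1..1...
count of 1: 3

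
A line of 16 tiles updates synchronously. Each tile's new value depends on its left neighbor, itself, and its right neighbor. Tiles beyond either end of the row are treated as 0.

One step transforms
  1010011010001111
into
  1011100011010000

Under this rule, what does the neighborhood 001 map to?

1

At position 4 the neighborhood is 001; the next row has 1 there.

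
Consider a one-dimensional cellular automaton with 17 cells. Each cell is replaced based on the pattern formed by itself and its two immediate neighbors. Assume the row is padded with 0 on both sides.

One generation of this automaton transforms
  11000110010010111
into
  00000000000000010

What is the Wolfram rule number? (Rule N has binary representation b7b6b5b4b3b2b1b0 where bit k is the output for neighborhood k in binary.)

position 15: 111 → 1  (bit 7 = 1)
position 1: 110 → 0  (bit 6 = 0)
position 13: 101 → 0  (bit 5 = 0)
position 2: 100 → 0  (bit 4 = 0)
position 0: 011 → 0  (bit 3 = 0)
position 9: 010 → 0  (bit 2 = 0)
position 4: 001 → 0  (bit 1 = 0)
position 3: 000 → 0  (bit 0 = 0)
bits b7..b0 = 10000000 = 128

128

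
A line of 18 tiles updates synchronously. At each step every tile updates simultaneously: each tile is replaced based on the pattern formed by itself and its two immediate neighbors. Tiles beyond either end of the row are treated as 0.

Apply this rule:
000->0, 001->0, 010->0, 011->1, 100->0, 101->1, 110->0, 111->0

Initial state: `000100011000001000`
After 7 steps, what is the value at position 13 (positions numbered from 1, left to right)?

0

step 1: 000000010000000000
step 2: 000000000000000000
step 3: 000000000000000000  (fixed point — unchanged through step 7)
position 13 holds 0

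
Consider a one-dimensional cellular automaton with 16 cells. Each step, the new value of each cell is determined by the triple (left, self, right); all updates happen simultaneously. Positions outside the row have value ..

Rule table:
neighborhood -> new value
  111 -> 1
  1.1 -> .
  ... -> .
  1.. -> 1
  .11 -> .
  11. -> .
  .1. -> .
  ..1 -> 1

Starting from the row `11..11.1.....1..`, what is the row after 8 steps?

...1...1.....1.1

step 1: ..11....1...1.1.
step 2: .1..1..1.1.1...1
step 3: 1.11.11.....1.1.
step 4: .......1...1...1
step 5: ......1.1.1.1.1.
step 6: .....1.........1
step 7: ....1.1.......1.
step 8: ...1...1.....1.1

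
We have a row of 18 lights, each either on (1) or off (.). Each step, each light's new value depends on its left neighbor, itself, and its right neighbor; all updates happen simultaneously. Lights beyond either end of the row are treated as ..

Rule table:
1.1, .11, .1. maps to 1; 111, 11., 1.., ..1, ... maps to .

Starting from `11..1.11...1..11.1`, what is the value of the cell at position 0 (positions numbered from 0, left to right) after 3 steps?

step 1: 1...111....1..1.11
step 2: 1...1......1..111.
step 3: 1...1......1..1...
position 0 holds 1

1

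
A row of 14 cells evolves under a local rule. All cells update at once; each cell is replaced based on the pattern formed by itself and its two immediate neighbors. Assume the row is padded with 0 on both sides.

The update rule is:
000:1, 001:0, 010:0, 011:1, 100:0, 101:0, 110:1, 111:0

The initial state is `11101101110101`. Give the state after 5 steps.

00001100000111

10101101010000
00001100000111
11101101110101  (repeats step 0; period 3)
step 5: 00001100000111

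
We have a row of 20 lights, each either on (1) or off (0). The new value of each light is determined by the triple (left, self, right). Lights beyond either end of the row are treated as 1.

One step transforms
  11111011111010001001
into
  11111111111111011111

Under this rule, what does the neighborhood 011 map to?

1

At position 6 the neighborhood is 011; the next row has 1 there.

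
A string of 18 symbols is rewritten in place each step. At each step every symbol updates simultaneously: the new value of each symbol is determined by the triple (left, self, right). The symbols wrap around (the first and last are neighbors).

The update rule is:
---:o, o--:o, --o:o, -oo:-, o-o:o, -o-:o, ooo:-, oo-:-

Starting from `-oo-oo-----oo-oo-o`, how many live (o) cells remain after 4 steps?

10

step 1: o--o--ooooo--o--oo
step 2: -ooooo-----ooooo--
step 3: o-----ooooo-----oo
step 4: -ooooo-----ooooo--
count of o: 10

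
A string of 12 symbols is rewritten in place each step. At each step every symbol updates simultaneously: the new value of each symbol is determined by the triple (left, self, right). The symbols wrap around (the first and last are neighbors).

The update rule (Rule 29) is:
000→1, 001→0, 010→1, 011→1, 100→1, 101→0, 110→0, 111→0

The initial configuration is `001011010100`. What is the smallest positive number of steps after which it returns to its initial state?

2

101010010111
001011010100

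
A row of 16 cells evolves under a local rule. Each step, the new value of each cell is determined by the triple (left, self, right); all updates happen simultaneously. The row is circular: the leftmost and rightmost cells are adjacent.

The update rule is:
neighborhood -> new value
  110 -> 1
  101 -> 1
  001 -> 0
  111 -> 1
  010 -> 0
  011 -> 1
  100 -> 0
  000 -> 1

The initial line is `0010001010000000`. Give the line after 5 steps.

1000100100111111
1010000000111111
1100111110111111
1100111111111111
1100111111111111

1100111111111111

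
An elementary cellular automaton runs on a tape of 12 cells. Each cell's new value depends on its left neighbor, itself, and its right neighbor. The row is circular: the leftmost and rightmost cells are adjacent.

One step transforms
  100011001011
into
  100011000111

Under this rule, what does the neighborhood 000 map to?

At position 2 the neighborhood is 000; the next row has 0 there.

0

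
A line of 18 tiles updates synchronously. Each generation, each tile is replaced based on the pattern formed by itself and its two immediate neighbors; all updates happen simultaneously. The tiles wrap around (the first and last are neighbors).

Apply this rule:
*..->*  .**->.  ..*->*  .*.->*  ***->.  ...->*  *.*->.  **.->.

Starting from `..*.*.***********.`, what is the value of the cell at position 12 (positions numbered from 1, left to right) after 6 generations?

*

***.*............*
....*************.
****.............*
....*************.  (repeats generation 2; period 2)
generation 6: ....*************.
position 12 holds *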